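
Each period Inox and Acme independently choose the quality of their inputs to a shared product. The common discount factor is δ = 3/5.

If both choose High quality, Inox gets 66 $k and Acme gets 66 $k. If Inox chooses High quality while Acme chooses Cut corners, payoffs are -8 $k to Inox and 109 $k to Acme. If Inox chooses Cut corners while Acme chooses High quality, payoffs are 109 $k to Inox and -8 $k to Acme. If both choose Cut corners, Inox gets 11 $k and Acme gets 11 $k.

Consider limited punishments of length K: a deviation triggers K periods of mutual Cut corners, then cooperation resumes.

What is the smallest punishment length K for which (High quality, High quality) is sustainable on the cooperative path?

2

Need Σ_{k=1}^{K} δ^k ≥ (109−66)/(66−11) = 0.7818 at δ = 3/5.
At K = 1 the sum is 0.6000 < 0.7818; at K = 2 it is 0.9600 ≥ 0.7818.
So the minimum punishment length is K = 2.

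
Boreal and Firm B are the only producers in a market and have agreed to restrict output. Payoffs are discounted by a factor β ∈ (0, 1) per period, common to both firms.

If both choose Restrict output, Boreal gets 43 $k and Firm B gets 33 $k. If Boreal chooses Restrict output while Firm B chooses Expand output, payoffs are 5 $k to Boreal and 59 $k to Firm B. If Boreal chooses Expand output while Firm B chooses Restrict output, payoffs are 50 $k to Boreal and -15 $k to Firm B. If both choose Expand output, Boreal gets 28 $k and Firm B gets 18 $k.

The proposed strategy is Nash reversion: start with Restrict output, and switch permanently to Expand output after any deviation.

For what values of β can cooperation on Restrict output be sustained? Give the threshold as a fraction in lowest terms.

For Boreal: deviation gain 50−43 = 7, per-period punishment loss 43−28 = 15. IC gives β ≥ 7/22.
For Firm B: gain 26, loss 15 per period, so β ≥ 26/41.
The tighter constraint is Firm B's, so cooperation needs β ≥ 26/41.

26/41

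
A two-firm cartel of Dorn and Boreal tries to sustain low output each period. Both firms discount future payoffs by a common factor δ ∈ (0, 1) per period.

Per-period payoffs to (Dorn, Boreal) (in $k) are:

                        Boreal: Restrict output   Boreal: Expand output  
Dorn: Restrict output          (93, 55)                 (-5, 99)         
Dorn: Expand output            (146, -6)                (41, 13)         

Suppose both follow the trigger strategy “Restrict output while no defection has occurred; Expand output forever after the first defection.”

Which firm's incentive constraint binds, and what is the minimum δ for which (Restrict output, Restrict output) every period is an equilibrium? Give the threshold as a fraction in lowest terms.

Dorn's threshold: (146−93)/(146−41) = 53/105.
Boreal's threshold: (99−55)/(99−13) = 22/43.
53/105 < 22/43, so Boreal binds and δ* = 22/43.

Boreal; δ ≥ 22/43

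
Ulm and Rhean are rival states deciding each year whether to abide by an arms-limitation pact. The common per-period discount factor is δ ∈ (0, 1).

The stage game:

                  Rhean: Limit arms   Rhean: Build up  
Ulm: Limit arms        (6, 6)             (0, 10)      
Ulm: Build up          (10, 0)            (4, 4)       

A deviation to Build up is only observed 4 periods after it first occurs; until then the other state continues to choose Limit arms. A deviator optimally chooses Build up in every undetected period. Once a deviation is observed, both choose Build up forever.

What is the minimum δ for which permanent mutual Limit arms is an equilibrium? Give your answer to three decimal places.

0.904

A deviator earns 10 for 4 periods, then 4 forever; cooperating earns 6 forever. Multiplying the IC by (1−δ):
6 ≥ 10(1−δ^4) + 4δ^4, so 6·δ^4 ≥ 4 and δ^4 ≥ 2/3.
δ ≥ (2/3)^(1/4) ≈ 0.904.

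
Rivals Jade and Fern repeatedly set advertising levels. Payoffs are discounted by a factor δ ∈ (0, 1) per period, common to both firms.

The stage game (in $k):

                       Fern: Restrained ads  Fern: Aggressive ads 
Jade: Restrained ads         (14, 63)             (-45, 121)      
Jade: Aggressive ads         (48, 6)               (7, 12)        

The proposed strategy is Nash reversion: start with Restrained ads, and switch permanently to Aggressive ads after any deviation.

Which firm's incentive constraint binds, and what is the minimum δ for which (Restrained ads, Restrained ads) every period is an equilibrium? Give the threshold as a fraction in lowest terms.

Jade's threshold: (48−14)/(48−7) = 34/41.
Fern's threshold: (121−63)/(121−12) = 58/109.
34/41 > 58/109, so Jade binds and δ* = 34/41.

Jade; δ ≥ 34/41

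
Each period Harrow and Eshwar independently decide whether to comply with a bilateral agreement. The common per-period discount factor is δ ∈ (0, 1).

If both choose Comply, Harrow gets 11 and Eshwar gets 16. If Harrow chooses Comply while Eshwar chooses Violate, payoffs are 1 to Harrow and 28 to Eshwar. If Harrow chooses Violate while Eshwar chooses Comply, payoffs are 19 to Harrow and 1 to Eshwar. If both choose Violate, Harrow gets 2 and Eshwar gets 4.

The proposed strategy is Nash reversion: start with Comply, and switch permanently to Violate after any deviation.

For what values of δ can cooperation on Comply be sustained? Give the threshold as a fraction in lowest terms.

Harrow's threshold: (19−11)/(19−2) = 8/17.
Eshwar's threshold: (28−16)/(28−4) = 1/2.
8/17 < 1/2, so Eshwar binds and δ* = 1/2.

1/2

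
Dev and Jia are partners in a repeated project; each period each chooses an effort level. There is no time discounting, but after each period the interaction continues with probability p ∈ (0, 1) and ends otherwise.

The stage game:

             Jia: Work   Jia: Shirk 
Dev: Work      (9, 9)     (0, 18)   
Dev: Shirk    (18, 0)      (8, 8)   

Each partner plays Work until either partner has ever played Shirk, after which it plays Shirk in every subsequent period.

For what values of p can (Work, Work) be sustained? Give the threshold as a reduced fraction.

9/10

Expected cooperation value is 9 + p·9 + p²·9 + … = 9/(1−p); deviation gives 18 + p·8/(1−p).
9 ≥ 18(1−p) + 8p ⇒ 10p ≥ 9 ⇒ p ≥ 9/10.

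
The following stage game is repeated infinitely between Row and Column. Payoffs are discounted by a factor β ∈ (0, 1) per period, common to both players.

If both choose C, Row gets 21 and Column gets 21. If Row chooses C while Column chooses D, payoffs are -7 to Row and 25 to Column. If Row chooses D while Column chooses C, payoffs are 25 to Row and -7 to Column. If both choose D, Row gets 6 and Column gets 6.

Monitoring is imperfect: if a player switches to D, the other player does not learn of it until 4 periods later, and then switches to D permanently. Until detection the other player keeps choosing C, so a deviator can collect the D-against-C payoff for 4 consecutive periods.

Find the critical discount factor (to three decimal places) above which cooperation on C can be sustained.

A deviator earns 25 for 4 periods, then 6 forever; cooperating earns 21 forever. Multiplying the IC by (1−β):
21 ≥ 25(1−β^4) + 6β^4, so 19·β^4 ≥ 4 and β^4 ≥ 4/19.
β ≥ (4/19)^(1/4) ≈ 0.677.

0.677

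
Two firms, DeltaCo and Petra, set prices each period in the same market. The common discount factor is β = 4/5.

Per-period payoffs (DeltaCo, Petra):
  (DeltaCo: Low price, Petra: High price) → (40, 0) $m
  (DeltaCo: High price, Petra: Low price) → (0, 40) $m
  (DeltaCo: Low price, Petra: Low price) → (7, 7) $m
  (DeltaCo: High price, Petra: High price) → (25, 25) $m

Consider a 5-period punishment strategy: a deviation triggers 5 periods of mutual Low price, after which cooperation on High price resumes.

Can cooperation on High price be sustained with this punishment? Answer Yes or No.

Yes

Comparing payoff streams over the 6 periods until play realigns: cooperate → 25(1+β+…+β^5); deviate → 40 + 7(β+…+β^5).
Cooperation is sustained iff (25−7)(β+…+β^5) ≥ 40−25.
β+…+β^5 = 4/5·(1−(4/5)^5)/(1−4/5) = 2.6893, and (40−25)/(25−7) = 0.8333.
2.6893 ≥ 0.8333, so cooperation is sustainable.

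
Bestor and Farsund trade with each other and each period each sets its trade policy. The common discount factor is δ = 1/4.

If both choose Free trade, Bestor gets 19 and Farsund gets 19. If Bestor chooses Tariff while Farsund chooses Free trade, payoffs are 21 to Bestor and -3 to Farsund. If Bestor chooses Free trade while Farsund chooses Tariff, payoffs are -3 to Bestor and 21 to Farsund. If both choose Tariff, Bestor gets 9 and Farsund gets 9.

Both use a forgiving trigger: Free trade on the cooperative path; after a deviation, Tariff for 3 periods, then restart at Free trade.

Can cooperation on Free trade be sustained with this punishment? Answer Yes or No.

Comparing payoff streams over the 4 periods until play realigns: cooperate → 19(1+δ+…+δ^3); deviate → 21 + 9(δ+…+δ^3).
Cooperation is sustained iff (19−9)(δ+…+δ^3) ≥ 21−19.
δ+…+δ^3 = 1/4·(1−(1/4)^3)/(1−1/4) = 0.3281, and (21−19)/(19−9) = 0.2000.
0.3281 ≥ 0.2000, so cooperation is sustainable.

Yes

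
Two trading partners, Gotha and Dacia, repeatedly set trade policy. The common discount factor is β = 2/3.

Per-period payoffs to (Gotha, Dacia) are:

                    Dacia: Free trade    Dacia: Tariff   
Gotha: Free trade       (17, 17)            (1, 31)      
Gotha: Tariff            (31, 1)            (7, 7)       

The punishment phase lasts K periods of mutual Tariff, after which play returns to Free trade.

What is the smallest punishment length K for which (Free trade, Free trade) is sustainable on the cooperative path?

3

Need Σ_{k=1}^{K} β^k ≥ (31−17)/(17−7) = 1.4000 at β = 2/3.
At K = 2 the sum is 1.1111 < 1.4000; at K = 3 it is 1.4074 ≥ 1.4000.
So the minimum punishment length is K = 3.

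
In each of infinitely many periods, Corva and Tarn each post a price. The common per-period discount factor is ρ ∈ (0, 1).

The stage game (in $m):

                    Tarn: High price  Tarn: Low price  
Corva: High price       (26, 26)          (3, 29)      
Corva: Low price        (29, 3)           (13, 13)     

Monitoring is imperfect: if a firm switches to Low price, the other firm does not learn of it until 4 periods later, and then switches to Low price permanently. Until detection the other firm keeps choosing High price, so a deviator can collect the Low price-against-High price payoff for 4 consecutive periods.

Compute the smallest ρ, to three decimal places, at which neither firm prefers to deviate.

A deviator earns 29 for 4 periods, then 13 forever; cooperating earns 26 forever. Multiplying the IC by (1−ρ):
26 ≥ 29(1−ρ^4) + 13ρ^4, so 16·ρ^4 ≥ 3 and ρ^4 ≥ 3/16.
ρ ≥ (3/16)^(1/4) ≈ 0.658.

0.658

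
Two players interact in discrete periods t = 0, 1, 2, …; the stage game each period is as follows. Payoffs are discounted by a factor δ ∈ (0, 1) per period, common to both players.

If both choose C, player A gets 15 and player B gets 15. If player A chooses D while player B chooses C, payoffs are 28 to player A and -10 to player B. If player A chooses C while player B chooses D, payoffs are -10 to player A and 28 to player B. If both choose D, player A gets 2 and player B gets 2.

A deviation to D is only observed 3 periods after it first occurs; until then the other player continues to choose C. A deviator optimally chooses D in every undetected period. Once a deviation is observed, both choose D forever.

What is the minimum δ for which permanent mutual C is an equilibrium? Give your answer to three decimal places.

0.794

Deviating for the 3 undetected periods gains 28−15 = 13 per period over cooperation, then loses 15−2 = 13 per period forever once punishment starts.
Gain: 13(1 + δ + … + δ^2); loss: 13·δ^3/(1−δ).
No profitable deviation ⇔ 13(1−δ^3) ≤ 13·δ^3, i.e. δ^3 ≥ 13/(13+13) = 1/2.
Hence δ ≥ (1/2)^(1/3) ≈ 0.794.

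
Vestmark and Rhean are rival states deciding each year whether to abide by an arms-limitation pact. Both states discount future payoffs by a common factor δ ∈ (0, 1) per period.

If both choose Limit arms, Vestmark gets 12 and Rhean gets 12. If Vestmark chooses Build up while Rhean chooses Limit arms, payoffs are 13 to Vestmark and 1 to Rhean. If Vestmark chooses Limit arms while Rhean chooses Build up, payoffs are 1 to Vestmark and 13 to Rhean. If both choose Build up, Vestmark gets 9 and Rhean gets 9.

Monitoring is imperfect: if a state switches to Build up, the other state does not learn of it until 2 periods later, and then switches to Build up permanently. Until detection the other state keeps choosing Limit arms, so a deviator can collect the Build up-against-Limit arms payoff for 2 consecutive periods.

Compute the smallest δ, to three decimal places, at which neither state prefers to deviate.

0.500

A deviator earns 13 for 2 periods, then 9 forever; cooperating earns 12 forever. Multiplying the IC by (1−δ):
12 ≥ 13(1−δ^2) + 9δ^2, so 4·δ^2 ≥ 1 and δ^2 ≥ 1/4.
δ ≥ (1/4)^(1/2) ≈ 0.500.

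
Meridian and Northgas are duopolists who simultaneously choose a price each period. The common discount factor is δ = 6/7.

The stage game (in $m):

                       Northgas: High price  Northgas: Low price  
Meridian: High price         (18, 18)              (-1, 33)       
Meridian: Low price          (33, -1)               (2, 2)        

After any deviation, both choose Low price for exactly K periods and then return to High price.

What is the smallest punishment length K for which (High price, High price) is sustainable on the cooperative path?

2

No profitable deviation requires (18−2)(δ+…+δ^K) ≥ 33−18, i.e. δ+…+δ^K ≥ 15/16 ≈ 0.9375.
With δ = 6/7, the partial sums are K=1: 0.8571, K=2: 1.5918.
K = 2 is the first length at which the sum reaches 0.9375.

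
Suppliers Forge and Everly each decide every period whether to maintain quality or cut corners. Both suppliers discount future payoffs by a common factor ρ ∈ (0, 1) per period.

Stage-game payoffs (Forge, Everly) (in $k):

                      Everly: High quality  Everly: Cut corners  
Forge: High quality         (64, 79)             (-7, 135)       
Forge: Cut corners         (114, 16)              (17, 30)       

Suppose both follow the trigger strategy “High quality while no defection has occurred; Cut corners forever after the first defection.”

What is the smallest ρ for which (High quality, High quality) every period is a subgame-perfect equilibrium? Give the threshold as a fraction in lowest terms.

Forge: cooperation gives 64 each period; deviation gives 114 once then 17 forever.
  64/(1−ρ) ≥ 114 + 17ρ/(1−ρ) ⇒ ρ ≥ 50/97.
Everly: cooperation gives 79 each period; deviation gives 135 once then 30 forever.
  ρ ≥ 56/105 = 8/15.
Both must hold, so the binding constraint is Everly's: ρ ≥ 8/15.

8/15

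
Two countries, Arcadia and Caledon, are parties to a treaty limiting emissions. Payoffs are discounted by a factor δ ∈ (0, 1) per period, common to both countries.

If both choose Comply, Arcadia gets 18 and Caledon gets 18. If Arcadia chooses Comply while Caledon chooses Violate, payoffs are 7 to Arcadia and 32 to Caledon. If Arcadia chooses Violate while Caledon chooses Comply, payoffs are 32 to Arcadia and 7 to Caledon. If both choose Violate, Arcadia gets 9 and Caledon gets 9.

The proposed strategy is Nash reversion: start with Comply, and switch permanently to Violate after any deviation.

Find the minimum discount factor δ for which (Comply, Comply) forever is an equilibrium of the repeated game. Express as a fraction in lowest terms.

14/23

18/(1−δ) ≥ 32 + 9δ/(1−δ)
18 ≥ 32 − 23δ
δ ≥ 14/23.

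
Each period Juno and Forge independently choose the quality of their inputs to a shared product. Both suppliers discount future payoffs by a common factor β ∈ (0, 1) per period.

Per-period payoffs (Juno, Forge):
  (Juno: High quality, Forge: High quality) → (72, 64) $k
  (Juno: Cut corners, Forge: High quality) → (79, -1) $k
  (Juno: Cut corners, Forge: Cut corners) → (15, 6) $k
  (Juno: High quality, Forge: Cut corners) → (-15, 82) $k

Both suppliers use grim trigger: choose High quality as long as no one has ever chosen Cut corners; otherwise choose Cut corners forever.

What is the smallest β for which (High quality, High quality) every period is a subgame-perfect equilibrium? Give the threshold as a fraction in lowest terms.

9/38

For Juno: deviation gain 79−72 = 7, per-period punishment loss 72−15 = 57. IC gives β ≥ 7/64.
For Forge: gain 18, loss 58 per period, so β ≥ 18/76 = 9/38.
The tighter constraint is Forge's, so cooperation needs β ≥ 9/38.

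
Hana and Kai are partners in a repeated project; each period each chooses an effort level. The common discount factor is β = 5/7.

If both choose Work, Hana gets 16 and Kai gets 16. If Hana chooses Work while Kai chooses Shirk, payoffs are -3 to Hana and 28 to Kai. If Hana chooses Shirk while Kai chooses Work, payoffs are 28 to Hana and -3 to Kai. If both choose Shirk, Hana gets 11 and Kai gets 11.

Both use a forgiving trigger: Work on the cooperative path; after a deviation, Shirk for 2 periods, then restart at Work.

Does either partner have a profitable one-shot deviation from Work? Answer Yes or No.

Yes

A one-shot deviation gives 28 now, then 11 for 2 periods, then back to 16.
Gain from deviating: (28−16) today; loss: (16−11) in each of the next 2 periods.
No-deviation condition: (16−11)(β+…+β^2) ≥ 28−16, i.e. β+…+β^2 ≥ 12/5.
At β = 5/7: β+…+β^2 = 1.2245 < 2.4000.
So cooperation is not sustainable.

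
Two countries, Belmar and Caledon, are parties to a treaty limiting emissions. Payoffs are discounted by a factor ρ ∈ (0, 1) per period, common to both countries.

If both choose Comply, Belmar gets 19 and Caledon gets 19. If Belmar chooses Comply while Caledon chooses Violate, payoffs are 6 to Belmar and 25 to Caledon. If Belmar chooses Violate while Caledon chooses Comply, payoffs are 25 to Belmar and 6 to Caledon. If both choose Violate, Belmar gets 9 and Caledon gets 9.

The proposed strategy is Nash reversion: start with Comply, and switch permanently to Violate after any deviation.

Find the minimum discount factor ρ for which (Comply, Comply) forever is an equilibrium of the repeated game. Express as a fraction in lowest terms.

Cooperation forever yields 19 each period: 19/(1−ρ).
Deviating yields 25 once, then 9 forever: 25 + 9ρ/(1−ρ).
No profitable deviation requires 19/(1−ρ) ≥ 25 + 9ρ/(1−ρ).
Multiplying by (1−ρ): 19 ≥ 25(1−ρ) + 9ρ = 25 − 16ρ.
So 16ρ ≥ 6, i.e. ρ ≥ 6/16 = 3/8.

3/8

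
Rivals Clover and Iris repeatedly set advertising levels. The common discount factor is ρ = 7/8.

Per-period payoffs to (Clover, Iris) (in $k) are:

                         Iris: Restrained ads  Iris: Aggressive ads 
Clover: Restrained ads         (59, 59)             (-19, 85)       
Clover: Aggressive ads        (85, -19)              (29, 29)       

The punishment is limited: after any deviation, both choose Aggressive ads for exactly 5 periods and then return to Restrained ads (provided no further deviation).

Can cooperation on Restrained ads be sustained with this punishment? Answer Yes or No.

Comparing payoff streams over the 6 periods until play realigns: cooperate → 59(1+ρ+…+ρ^5); deviate → 85 + 29(ρ+…+ρ^5).
Cooperation is sustained iff (59−29)(ρ+…+ρ^5) ≥ 85−59.
ρ+…+ρ^5 = 7/8·(1−(7/8)^5)/(1−7/8) = 3.4096, and (85−59)/(59−29) = 0.8667.
3.4096 ≥ 0.8667, so cooperation is sustainable.

Yes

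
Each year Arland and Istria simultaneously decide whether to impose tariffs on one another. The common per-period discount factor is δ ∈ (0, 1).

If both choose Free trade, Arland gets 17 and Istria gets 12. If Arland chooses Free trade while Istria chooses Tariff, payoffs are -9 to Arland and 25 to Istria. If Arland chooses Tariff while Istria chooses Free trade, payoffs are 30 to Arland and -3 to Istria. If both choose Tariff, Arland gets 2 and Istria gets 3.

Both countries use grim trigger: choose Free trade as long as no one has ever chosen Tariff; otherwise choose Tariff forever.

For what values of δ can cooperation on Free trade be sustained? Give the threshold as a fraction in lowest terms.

13/22

Arland's threshold: (30−17)/(30−2) = 13/28.
Istria's threshold: (25−12)/(25−3) = 13/22.
13/28 < 13/22, so Istria binds and δ* = 13/22.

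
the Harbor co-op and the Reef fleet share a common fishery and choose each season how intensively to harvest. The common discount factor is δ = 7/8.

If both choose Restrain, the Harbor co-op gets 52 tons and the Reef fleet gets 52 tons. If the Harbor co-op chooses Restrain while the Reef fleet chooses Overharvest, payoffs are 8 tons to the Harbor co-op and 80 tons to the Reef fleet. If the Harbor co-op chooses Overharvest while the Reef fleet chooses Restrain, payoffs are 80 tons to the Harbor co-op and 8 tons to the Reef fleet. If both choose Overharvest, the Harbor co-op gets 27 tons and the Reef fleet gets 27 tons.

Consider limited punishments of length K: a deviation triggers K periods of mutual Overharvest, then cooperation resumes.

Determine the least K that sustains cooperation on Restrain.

2

No profitable deviation requires (52−27)(δ+…+δ^K) ≥ 80−52, i.e. δ+…+δ^K ≥ 28/25 ≈ 1.1200.
With δ = 7/8, the partial sums are K=1: 0.8750, K=2: 1.6406.
K = 2 is the first length at which the sum reaches 1.1200.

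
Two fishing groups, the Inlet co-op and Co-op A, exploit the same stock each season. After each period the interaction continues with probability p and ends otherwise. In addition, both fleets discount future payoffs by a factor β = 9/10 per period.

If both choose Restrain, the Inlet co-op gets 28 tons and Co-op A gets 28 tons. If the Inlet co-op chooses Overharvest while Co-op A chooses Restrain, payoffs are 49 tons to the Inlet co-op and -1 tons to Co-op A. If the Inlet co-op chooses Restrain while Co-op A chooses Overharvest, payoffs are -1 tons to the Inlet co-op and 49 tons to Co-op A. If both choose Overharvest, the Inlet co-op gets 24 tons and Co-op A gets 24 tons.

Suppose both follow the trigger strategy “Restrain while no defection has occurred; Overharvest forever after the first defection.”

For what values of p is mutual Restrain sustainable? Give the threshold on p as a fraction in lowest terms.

With continuation probability p and discount β, the effective per-period discount factor is βp.
Grim-trigger IC: βp ≥ (49−28)/(49−24) = 21/25.
So p ≥ (21/25)/(9/10) = 14/15.

14/15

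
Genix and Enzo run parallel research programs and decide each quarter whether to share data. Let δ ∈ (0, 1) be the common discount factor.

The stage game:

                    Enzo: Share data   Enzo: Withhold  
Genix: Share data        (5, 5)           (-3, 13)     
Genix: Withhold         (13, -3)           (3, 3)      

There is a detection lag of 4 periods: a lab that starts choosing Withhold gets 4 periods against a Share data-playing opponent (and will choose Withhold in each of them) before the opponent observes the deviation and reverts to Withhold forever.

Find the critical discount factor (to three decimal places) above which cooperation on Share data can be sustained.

0.946

The best deviation is to choose Withhold for all 4 undetected periods, earning 13 each, then 3 forever once detected.
Deviation value: 13(1−δ^4)/(1−δ) + 3δ^4/(1−δ); cooperation value: 5/(1−δ).
IC: 5 ≥ 13(1−δ^4) + 3δ^4 = 13 − 10δ^4.
So δ^4 ≥ 8/10 = 4/5, giving δ ≥ (4/5)^(1/4) ≈ 0.946.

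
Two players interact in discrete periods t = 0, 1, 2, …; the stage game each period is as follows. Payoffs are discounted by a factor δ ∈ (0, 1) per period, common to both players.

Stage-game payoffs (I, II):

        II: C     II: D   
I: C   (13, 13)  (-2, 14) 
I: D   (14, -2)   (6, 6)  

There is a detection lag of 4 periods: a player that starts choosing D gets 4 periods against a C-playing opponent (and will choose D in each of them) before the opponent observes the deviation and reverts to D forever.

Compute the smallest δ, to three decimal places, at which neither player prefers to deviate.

0.595

The best deviation is to choose D for all 4 undetected periods, earning 14 each, then 6 forever once detected.
Deviation value: 14(1−δ^4)/(1−δ) + 6δ^4/(1−δ); cooperation value: 13/(1−δ).
IC: 13 ≥ 14(1−δ^4) + 6δ^4 = 14 − 8δ^4.
So δ^4 ≥ 1/8, giving δ ≥ (1/8)^(1/4) ≈ 0.595.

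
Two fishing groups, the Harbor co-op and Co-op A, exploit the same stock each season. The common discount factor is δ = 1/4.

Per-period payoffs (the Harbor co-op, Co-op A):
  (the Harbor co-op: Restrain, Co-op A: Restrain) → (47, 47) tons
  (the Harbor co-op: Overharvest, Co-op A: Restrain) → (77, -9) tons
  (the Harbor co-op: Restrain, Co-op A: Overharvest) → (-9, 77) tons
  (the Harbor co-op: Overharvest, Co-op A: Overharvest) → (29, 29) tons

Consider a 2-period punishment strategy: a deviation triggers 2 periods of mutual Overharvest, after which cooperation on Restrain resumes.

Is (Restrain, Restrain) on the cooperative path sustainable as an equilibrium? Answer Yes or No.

A one-shot deviation gives 77 now, then 29 for 2 periods, then back to 47.
Gain from deviating: (77−47) today; loss: (47−29) in each of the next 2 periods.
No-deviation condition: (47−29)(δ+…+δ^2) ≥ 77−47, i.e. δ+…+δ^2 ≥ 5/3.
At δ = 1/4: δ+…+δ^2 = 0.3125 < 1.6667.
So cooperation is not sustainable.

No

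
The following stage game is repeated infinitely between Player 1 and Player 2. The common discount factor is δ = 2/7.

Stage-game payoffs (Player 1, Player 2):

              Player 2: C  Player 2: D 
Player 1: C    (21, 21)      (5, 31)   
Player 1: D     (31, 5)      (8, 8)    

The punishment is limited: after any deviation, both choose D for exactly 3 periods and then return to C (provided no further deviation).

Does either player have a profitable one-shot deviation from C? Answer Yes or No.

A one-shot deviation gives 31 now, then 8 for 3 periods, then back to 21.
Gain from deviating: (31−21) today; loss: (21−8) in each of the next 3 periods.
No-deviation condition: (21−8)(δ+…+δ^3) ≥ 31−21, i.e. δ+…+δ^3 ≥ 10/13.
At δ = 2/7: δ+…+δ^3 = 0.3907 < 0.7692.
So cooperation is not sustainable.

Yes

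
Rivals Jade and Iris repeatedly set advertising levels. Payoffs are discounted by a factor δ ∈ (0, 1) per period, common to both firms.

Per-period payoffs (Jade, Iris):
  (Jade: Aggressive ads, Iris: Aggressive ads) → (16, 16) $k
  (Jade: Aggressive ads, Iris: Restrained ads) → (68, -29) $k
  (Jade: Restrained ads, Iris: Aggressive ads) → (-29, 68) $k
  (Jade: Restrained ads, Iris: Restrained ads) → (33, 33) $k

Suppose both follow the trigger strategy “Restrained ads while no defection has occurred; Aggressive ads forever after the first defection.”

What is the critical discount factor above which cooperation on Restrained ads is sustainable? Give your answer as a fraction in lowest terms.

Cooperation forever yields 33 each period: 33/(1−δ).
Deviating yields 68 once, then 16 forever: 68 + 16δ/(1−δ).
No profitable deviation requires 33/(1−δ) ≥ 68 + 16δ/(1−δ).
Multiplying by (1−δ): 33 ≥ 68(1−δ) + 16δ = 68 − 52δ.
So 52δ ≥ 35, i.e. δ ≥ 35/52.

35/52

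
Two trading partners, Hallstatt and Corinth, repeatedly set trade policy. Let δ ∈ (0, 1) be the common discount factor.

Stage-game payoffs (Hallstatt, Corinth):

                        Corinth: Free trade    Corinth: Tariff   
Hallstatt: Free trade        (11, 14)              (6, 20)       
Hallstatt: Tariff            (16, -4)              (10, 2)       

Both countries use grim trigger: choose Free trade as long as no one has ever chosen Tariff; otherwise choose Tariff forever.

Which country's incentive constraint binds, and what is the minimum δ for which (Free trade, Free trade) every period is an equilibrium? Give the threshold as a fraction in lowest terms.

Hallstatt; δ ≥ 5/6

Hallstatt's threshold: (16−11)/(16−10) = 5/6.
Corinth's threshold: (20−14)/(20−2) = 1/3.
5/6 > 1/3, so Hallstatt binds and δ* = 5/6.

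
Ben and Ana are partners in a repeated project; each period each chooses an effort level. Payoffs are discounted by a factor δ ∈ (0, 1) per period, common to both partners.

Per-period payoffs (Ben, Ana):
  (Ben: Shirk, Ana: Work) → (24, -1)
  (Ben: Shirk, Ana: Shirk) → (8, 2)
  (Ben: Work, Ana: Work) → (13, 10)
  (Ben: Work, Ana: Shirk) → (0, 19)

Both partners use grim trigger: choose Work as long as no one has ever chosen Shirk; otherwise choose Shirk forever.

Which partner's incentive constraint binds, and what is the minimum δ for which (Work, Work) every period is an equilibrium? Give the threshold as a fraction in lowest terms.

Ben; δ ≥ 11/16

Ben: cooperation gives 13 each period; deviation gives 24 once then 8 forever.
  13/(1−δ) ≥ 24 + 8δ/(1−δ) ⇒ δ ≥ 11/16.
Ana: cooperation gives 10 each period; deviation gives 19 once then 2 forever.
  δ ≥ 9/17.
Both must hold, so the binding constraint is Ben's: δ ≥ 11/16.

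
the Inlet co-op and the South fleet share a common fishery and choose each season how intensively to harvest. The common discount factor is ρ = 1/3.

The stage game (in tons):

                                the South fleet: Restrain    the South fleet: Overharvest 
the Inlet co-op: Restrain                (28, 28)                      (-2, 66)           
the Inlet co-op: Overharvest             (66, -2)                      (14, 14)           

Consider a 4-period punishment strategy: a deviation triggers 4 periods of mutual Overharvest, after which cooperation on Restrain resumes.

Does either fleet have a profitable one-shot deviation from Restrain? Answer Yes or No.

Yes

A one-shot deviation gives 66 now, then 14 for 4 periods, then back to 28.
Gain from deviating: (66−28) today; loss: (28−14) in each of the next 4 periods.
No-deviation condition: (28−14)(ρ+…+ρ^4) ≥ 66−28, i.e. ρ+…+ρ^4 ≥ 19/7.
At ρ = 1/3: ρ+…+ρ^4 = 0.4938 < 2.7143.
So cooperation is not sustainable.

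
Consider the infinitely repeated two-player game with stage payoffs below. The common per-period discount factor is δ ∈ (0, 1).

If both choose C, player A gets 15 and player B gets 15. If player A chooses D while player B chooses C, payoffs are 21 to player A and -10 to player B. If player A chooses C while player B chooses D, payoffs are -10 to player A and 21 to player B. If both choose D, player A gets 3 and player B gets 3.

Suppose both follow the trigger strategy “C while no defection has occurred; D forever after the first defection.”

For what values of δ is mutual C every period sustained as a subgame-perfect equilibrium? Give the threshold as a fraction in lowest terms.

1/3

One-period gain from deviating is 21 − 15 = 6. The loss is 15 − 3 = 12 in every subsequent period, with present value 12·δ/(1−δ).
Deviation is unprofitable when 12·δ/(1−δ) ≥ 6, i.e. δ/(1−δ) ≥ 1/2.
Equivalently δ ≥ 6/(6+12) = 1/3.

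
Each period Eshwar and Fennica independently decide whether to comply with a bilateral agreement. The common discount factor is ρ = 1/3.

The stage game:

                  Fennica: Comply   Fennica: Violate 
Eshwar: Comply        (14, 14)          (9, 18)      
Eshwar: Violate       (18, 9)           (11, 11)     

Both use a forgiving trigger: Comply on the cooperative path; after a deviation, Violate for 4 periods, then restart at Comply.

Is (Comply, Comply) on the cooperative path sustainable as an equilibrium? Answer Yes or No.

IC: ρ+…+ρ^4 ≥ (18−14)/(14−11) = 4/3.
At ρ = 1/3: partial sum = 0.4938 < 1.3333. Cooperation not sustainable.

No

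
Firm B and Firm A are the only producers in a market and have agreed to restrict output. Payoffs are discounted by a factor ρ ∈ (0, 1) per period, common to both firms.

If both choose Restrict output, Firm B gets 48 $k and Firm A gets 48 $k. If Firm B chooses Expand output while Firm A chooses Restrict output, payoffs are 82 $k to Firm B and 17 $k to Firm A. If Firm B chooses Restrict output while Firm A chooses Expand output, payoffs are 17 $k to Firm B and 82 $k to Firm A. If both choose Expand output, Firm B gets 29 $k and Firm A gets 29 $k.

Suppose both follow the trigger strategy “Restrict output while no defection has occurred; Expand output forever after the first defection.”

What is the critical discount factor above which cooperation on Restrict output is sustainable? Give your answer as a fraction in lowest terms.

34/53

48/(1−ρ) ≥ 82 + 29ρ/(1−ρ)
48 ≥ 82 − 53ρ
ρ ≥ 34/53.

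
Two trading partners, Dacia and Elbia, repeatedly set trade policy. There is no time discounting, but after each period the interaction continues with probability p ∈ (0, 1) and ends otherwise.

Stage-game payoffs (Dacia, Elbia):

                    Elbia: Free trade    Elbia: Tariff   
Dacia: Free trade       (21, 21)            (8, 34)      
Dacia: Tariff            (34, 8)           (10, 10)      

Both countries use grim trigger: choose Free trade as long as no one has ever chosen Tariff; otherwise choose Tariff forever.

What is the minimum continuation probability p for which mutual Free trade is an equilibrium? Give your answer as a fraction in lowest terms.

With no time discounting, the continuation probability p plays the role of the discount factor.
Grim-trigger IC: 21/(1−p) ≥ 34 + 10p/(1−p) ⇒ p ≥ (34−21)/(34−10) = 13/24.

13/24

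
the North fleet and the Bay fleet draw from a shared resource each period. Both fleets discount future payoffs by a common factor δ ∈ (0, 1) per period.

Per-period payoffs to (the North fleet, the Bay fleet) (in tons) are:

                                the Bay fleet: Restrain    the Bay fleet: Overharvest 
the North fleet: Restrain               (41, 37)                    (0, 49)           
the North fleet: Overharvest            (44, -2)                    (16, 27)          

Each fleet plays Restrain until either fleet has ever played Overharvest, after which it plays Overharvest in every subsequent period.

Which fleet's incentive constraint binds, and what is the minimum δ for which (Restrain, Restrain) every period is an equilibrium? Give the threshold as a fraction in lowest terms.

the North fleet's threshold: (44−41)/(44−16) = 3/28.
the Bay fleet's threshold: (49−37)/(49−27) = 6/11.
3/28 < 6/11, so the Bay fleet binds and δ* = 6/11.

the Bay fleet; δ ≥ 6/11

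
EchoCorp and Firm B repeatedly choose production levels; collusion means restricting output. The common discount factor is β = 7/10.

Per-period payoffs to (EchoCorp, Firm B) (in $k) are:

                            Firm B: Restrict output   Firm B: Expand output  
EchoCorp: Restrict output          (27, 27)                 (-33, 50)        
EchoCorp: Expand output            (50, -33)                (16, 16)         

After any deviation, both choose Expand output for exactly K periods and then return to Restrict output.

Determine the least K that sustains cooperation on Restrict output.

No profitable deviation requires (27−16)(β+…+β^K) ≥ 50−27, i.e. β+…+β^K ≥ 23/11 ≈ 2.0909.
With β = 7/10, the partial sums are K=1: 0.7000, K=2: 1.1900, …, K=5: 1.9412, K=6: 2.0588, K=7: 2.1412.
K = 7 is the first length at which the sum reaches 2.0909.

7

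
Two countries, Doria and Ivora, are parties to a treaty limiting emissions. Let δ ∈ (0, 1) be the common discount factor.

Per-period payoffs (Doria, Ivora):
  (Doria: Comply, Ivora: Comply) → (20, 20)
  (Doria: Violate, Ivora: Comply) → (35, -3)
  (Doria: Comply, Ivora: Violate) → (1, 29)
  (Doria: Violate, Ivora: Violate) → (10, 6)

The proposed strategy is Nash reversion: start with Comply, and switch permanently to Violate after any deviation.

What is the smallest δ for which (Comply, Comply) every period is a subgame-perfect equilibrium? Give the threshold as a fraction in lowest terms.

3/5

For Doria: deviation gain 35−20 = 15, per-period punishment loss 20−10 = 10. IC gives δ ≥ 15/25 = 3/5.
For Ivora: gain 9, loss 14 per period, so δ ≥ 9/23.
The tighter constraint is Doria's, so cooperation needs δ ≥ 3/5.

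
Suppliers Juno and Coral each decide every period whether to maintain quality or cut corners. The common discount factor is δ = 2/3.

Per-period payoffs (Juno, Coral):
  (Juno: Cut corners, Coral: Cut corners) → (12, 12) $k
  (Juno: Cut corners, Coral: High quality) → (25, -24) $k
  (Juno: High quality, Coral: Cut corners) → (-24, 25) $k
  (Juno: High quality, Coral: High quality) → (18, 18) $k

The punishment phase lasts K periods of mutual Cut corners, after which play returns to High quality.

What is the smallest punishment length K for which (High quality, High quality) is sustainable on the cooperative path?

No profitable deviation requires (18−12)(δ+…+δ^K) ≥ 25−18, i.e. δ+…+δ^K ≥ 7/6 ≈ 1.1667.
With δ = 2/3, the partial sums are K=1: 0.6667, K=2: 1.1111, K=3: 1.4074.
K = 3 is the first length at which the sum reaches 1.1667.

3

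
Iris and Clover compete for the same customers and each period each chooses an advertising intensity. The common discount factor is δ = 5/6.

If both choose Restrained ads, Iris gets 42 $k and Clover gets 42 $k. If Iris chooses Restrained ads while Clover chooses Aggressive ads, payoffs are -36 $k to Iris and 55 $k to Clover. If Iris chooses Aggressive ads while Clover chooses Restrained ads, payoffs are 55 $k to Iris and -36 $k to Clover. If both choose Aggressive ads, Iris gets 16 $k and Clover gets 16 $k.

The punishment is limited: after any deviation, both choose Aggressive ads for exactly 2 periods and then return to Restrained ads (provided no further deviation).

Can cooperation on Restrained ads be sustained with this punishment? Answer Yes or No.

A one-shot deviation gives 55 now, then 16 for 2 periods, then back to 42.
Gain from deviating: (55−42) today; loss: (42−16) in each of the next 2 periods.
No-deviation condition: (42−16)(δ+…+δ^2) ≥ 55−42, i.e. δ+…+δ^2 ≥ 1/2.
At δ = 5/6: δ+…+δ^2 = 1.5278 ≥ 0.5000.
So cooperation is sustainable.

Yes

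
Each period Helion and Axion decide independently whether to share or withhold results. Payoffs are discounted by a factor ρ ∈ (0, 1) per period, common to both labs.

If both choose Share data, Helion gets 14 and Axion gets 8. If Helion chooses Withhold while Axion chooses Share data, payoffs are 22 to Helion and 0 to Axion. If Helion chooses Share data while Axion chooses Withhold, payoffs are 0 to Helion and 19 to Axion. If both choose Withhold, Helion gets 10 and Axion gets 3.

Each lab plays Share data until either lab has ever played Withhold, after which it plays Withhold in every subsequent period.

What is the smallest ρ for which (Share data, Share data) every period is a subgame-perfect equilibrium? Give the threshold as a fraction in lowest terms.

Helion: cooperation gives 14 each period; deviation gives 22 once then 10 forever.
  14/(1−ρ) ≥ 22 + 10ρ/(1−ρ) ⇒ ρ ≥ 8/12 = 2/3.
Axion: cooperation gives 8 each period; deviation gives 19 once then 3 forever.
  ρ ≥ 11/16.
Both must hold, so the binding constraint is Axion's: ρ ≥ 11/16.

11/16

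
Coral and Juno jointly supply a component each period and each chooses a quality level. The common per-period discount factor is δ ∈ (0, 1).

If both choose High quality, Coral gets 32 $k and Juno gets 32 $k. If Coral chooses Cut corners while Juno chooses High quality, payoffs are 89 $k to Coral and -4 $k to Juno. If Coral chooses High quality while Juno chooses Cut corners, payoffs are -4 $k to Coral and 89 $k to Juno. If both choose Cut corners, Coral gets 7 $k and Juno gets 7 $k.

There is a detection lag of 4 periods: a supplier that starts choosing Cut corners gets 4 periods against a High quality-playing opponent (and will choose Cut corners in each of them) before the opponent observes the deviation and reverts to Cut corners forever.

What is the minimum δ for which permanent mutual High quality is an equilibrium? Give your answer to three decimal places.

0.913

A deviator earns 89 for 4 periods, then 7 forever; cooperating earns 32 forever. Multiplying the IC by (1−δ):
32 ≥ 89(1−δ^4) + 7δ^4, so 82·δ^4 ≥ 57 and δ^4 ≥ 57/82.
δ ≥ (57/82)^(1/4) ≈ 0.913.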